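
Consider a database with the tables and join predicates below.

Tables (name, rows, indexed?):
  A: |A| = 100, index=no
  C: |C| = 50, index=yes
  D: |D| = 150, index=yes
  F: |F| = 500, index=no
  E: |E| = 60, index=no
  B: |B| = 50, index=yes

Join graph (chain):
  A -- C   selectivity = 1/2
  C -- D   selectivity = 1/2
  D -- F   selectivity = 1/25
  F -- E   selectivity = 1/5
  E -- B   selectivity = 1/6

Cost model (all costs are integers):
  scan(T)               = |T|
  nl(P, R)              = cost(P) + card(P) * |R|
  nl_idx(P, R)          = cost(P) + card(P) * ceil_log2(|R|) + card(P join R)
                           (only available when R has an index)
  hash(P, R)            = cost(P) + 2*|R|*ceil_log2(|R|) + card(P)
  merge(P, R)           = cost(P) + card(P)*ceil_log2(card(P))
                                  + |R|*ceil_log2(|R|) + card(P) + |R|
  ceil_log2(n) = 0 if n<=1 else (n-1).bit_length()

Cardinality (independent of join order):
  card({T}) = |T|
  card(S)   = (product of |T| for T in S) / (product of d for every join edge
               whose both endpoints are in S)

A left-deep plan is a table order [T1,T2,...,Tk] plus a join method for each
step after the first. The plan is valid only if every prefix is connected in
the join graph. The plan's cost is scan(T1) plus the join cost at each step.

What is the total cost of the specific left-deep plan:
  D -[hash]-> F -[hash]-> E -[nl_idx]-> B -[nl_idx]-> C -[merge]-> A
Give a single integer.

189829820

step 1: scan D: cost=150, card=150
step 2: join F via hash
    card(P join F) = 150*500/(25) = 3000
    cost = 150 + 2*500*9 + 150 = 9300
step 3: join E via hash
    card(P join E) = 3000*60/(5) = 36000
    cost = 9300 + 2*60*6 + 3000 = 13020
step 4: join B via nl_idx
    card(P join B) = 36000*50/(6) = 300000
    cost = 13020 + 36000*6 + 300000 = 529020
step 5: join C via nl_idx
    card(P join C) = 300000*50/(2) = 7500000
    cost = 529020 + 300000*6 + 7500000 = 9829020
step 6: join A via merge
    card(P join A) = 7500000*100/(2) = 375000000
    cost = 9829020 + 7500000*23 + 100*7 + 7500000 + 100 = 189829820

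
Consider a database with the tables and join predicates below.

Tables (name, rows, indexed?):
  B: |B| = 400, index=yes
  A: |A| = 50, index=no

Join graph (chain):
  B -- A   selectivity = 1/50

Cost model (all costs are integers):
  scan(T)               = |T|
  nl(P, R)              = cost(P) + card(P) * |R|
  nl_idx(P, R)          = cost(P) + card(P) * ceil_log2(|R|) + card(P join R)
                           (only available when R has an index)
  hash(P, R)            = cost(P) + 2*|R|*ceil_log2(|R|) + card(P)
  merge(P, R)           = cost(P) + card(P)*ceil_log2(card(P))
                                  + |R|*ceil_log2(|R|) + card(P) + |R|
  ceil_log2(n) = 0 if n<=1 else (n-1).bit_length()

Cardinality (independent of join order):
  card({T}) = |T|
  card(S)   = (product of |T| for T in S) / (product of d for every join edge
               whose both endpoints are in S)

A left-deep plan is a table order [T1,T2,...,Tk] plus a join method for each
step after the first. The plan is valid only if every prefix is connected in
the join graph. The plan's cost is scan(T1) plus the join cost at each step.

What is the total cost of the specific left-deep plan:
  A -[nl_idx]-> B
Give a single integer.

step 1: scan A: cost=50, card=50
step 2: join B via nl_idx
    card(P join B) = 50*400/(50) = 400
    cost = 50 + 50*9 + 400 = 900

900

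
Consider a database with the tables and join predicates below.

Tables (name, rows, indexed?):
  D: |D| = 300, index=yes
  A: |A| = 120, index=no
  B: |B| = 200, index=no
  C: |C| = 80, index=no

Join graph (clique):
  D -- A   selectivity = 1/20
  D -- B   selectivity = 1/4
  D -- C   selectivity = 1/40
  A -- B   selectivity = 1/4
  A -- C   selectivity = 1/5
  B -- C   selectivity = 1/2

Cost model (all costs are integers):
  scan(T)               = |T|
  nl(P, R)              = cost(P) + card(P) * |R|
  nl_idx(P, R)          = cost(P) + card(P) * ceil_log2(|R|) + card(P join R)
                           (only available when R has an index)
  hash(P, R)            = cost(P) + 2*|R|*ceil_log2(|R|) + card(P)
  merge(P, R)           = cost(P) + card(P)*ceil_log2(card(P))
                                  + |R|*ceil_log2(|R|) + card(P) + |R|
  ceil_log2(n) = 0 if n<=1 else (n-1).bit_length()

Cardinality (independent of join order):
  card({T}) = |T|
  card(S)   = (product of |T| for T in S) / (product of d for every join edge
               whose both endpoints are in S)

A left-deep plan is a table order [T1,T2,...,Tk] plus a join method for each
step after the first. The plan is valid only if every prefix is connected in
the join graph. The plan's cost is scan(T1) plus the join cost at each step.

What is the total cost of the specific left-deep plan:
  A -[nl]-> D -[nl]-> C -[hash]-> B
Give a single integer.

step 1: scan A: cost=120, card=120
step 2: join D via nl
    card(P join D) = 120*300/(20) = 1800
    cost = 120 + 120*300 = 36120
step 3: join C via nl
    card(P join C) = 1800*80/(40*5) = 720
    cost = 36120 + 1800*80 = 180120
step 4: join B via hash
    card(P join B) = 720*200/(4*4*2) = 4500
    cost = 180120 + 2*200*8 + 720 = 184040

184040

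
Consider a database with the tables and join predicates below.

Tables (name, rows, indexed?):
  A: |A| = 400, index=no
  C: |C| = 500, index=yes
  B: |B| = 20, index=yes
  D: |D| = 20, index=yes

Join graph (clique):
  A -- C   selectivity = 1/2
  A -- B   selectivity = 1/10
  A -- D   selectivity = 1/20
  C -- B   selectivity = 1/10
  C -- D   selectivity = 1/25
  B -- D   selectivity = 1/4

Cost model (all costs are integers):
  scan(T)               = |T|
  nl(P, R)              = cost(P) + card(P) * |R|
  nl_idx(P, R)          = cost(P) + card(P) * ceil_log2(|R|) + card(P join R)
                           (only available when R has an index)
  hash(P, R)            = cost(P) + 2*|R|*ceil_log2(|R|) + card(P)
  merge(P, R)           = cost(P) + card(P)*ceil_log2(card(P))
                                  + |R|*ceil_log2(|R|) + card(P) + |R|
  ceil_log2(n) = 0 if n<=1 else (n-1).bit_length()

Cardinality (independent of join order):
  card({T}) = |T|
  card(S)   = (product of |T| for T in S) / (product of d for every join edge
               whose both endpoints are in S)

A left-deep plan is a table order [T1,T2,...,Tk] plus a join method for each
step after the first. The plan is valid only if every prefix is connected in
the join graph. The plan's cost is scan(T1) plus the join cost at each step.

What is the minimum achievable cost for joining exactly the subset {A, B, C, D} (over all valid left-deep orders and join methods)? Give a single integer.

Selinger DP over subsets of {A,B,C,D}:
  {A}: scan cost=400, card=400
  {C}: scan cost=500, card=500
  {B}: scan cost=20, card=20
  {D}: scan cost=20, card=20
  {AC}: card=100000; try (A,hash)→8200, (C,merge)→9400, (A,merge)→9500, (C,hash)→9800, (C,nl_idx)→104000, (C,nl)→200400 …(+1); best=8200 via (A,hash)
  {AB}: card=800; try (B,hash)→1000, (B,nl_idx)→3200, (A,merge)→4140, (B,merge)→4520, (A,hash)→7240, (A,nl)→8020 …(+1); best=1000 via (B,hash)
  {AD}: card=400; try (D,hash)→1000, (D,nl_idx)→2800, (A,merge)→4140, (D,merge)→4520, (A,hash)→7240, (A,nl)→8020 …(+1); best=1000 via (D,hash)
  {BC}: card=1000; try (C,nl_idx)→1200, (B,hash)→1200, (B,nl_idx)→4000, (C,merge)→5140, (B,merge)→5620, (C,hash)→9040 …(+2); best=1200 via (C,nl_idx)
  {CD}: card=400; try (C,nl_idx)→600, (D,hash)→1200, (D,nl_idx)→3400, (C,merge)→5140, (D,merge)→5620, (C,hash)→9040 …(+2); best=600 via (C,nl_idx)
  {BD}: card=100; try (D,nl_idx)→220, (B,nl_idx)→220, (D,hash)→240, (B,hash)→240, (D,merge)→260, (B,merge)→260 …(+2); best=220 via (D,nl_idx)
  {ABC}: card=20000; try (A,hash)→9400, (C,hash)→10800, (C,merge)→14800, (A,merge)→16200, (C,nl_idx)→28200, (B,hash)→108400 …(+5); best=9400 via (A,hash)
  {ACD}: card=4000; try (A,hash)→8200, (C,nl_idx)→8600, (A,merge)→8600, (C,merge)→10000, (C,hash)→10400, (D,hash)→108400 …(+5); best=8200 via (A,hash)
  {ABD}: card=200; try (B,hash)→1600, (D,hash)→2000, (B,nl_idx)→3200, (A,merge)→5020, (B,merge)→5120, (D,nl_idx)→5200 …(+5); best=1600 via (B,hash)
  {BCD}: card=200; try (B,hash)→1200, (C,nl_idx)→1320, (D,hash)→2400, (B,nl_idx)→2800, (B,merge)→4720, (C,merge)→6020 …(+6); best=1200 via (B,hash)
  {ABCD}: card=200; try (C,nl_idx)→3600, (A,merge)→7000, (C,merge)→8400, (A,hash)→8600, (C,hash)→10800, (B,hash)→12400 …(+9); best=3600 via (C,nl_idx)

3600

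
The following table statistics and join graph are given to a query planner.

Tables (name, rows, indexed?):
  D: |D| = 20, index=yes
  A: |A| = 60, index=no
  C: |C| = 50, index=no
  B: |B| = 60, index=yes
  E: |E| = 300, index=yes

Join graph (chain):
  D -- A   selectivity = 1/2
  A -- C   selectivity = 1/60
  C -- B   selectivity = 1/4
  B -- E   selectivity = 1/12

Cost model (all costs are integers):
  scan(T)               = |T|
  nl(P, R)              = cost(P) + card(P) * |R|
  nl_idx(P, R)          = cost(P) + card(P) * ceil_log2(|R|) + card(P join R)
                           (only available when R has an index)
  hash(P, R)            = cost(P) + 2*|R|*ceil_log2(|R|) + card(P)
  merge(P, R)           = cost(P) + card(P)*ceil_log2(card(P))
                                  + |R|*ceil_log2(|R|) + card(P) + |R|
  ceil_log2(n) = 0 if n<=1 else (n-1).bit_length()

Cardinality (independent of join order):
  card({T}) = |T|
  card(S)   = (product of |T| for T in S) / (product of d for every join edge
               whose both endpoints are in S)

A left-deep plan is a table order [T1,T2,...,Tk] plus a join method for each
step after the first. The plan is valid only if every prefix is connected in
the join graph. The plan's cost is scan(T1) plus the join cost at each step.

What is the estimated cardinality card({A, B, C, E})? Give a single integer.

18750

Tables in S: A(60), B(60), C(50), E(300)
Edges inside S: A-C(d=60), C-B(d=4), B-E(d=12)
numerator = 60 * 60 * 50 * 300 = 54000000
denominator = 60 * 4 * 12 = 2880
card(S) = 54000000 / 2880 = 18750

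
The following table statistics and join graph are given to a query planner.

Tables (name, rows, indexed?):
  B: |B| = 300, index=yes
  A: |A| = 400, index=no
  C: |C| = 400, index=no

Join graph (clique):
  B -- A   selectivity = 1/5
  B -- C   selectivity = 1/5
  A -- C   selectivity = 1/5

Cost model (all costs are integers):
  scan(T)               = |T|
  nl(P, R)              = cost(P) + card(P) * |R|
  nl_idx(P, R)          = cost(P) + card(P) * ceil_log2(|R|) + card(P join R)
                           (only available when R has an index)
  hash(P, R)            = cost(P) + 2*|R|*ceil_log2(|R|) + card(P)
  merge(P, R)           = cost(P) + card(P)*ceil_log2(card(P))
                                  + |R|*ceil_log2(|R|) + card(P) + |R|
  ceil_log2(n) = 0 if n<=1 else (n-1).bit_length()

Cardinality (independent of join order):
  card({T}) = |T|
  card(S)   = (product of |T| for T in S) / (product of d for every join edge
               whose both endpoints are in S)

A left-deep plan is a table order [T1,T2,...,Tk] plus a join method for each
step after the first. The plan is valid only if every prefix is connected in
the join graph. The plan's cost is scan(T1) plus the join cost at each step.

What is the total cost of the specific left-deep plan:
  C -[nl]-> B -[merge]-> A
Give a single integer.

508400

step 1: scan C: cost=400, card=400
step 2: join B via nl
    card(P join B) = 400*300/(5) = 24000
    cost = 400 + 400*300 = 120400
step 3: join A via merge
    card(P join A) = 24000*400/(5*5) = 384000
    cost = 120400 + 24000*15 + 400*9 + 24000 + 400 = 508400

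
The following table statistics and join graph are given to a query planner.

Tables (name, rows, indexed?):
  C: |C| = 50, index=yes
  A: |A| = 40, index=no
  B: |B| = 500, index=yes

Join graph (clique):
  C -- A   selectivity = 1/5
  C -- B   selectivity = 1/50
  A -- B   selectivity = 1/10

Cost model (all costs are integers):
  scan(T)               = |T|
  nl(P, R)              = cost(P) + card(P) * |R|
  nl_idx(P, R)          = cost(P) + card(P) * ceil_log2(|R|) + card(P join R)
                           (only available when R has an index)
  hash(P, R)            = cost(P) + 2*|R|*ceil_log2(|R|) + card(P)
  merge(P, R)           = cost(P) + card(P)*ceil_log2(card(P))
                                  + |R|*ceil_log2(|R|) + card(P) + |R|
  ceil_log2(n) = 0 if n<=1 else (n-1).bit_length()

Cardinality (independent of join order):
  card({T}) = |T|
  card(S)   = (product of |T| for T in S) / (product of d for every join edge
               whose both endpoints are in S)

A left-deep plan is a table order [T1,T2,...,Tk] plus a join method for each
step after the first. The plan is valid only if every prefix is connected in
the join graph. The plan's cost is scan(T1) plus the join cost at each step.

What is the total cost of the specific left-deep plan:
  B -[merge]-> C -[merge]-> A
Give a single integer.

step 1: scan B: cost=500, card=500
step 2: join C via merge
    card(P join C) = 500*50/(50) = 500
    cost = 500 + 500*9 + 50*6 + 500 + 50 = 5850
step 3: join A via merge
    card(P join A) = 500*40/(5*10) = 400
    cost = 5850 + 500*9 + 40*6 + 500 + 40 = 11130

11130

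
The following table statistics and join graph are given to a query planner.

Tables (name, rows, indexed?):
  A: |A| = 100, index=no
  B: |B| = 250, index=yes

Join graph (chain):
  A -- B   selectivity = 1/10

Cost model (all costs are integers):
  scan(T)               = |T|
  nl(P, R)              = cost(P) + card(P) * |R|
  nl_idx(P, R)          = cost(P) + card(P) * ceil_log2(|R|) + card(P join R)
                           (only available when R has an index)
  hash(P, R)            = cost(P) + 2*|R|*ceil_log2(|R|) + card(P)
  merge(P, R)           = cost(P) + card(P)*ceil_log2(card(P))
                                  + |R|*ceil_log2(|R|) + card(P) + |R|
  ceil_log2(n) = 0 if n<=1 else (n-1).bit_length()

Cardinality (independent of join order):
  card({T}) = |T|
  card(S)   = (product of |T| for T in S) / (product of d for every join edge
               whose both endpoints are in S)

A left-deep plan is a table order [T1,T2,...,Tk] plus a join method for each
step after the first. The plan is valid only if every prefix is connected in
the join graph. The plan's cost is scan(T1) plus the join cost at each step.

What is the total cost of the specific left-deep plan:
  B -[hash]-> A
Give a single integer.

step 1: scan B: cost=250, card=250
step 2: join A via hash
    card(P join A) = 250*100/(10) = 2500
    cost = 250 + 2*100*7 + 250 = 1900

1900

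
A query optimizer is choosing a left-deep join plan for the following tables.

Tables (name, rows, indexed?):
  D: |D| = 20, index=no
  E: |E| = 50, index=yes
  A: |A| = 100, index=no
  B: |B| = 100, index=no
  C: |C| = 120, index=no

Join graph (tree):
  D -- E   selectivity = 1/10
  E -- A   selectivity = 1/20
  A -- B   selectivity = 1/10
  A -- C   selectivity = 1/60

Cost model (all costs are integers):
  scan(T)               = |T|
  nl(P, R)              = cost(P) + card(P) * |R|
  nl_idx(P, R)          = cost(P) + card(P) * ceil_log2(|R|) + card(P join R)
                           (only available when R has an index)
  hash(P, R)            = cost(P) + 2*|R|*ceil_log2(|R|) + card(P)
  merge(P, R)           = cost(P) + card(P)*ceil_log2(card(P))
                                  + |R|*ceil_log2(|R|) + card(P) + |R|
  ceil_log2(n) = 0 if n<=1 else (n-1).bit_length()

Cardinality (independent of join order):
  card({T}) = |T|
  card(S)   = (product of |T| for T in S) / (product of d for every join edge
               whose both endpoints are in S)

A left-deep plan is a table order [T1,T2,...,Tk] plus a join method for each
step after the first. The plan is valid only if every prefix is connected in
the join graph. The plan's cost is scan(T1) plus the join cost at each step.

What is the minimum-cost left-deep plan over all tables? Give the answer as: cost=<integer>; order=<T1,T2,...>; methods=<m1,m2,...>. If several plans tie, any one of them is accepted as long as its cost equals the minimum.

cost=5540; order=C,A,E,D,B; methods=hash,hash,hash,hash

Selinger DP (subsets sized 1..n):
  {D}: scan cost=20, card=20
  {E}: scan cost=50, card=50
  {A}: scan cost=100, card=100
  {B}: scan cost=100, card=100
  {C}: scan cost=120, card=120
  {DE}: card=100; try (E,nl_idx)→240, (D,hash)→300, (E,merge)→490, (D,merge)→520, (E,hash)→640, (E,nl)→1020 …(+1); best=240 via (E,nl_idx)
  {AE}: card=250; try (E,hash)→800, (E,nl_idx)→950, (A,merge)→1200, (E,merge)→1250, (A,hash)→1500, (A,nl)→5050 …(+1); best=800 via (E,hash)
  {AB}: card=1000; try (B,hash)→1600, (A,hash)→1600, (B,merge)→1700, (A,merge)→1700, (B,nl)→10100, (A,nl)→10100; best=1600 via (B,hash)
  {AC}: card=200; try (A,hash)→1640, (C,merge)→1860, (C,hash)→1880, (A,merge)→1880, (C,nl)→12100, (A,nl)→12120; best=1640 via (A,hash)
  {ADE}: card=500; try (D,hash)→1250, (A,hash)→1740, (A,merge)→1840, (D,merge)→3170, (D,nl)→5800, (A,nl)→10240; best=1250 via (D,hash)
  {ABE}: card=2500; try (B,hash)→2450, (E,hash)→3200, (B,merge)→3850, (E,nl_idx)→10100, (E,merge)→12950, (B,nl)→25800 …(+1); best=2450 via (B,hash)
  {ACE}: card=500; try (E,hash)→2440, (C,hash)→2730, (E,nl_idx)→3340, (E,merge)→3790, (C,merge)→4010, (E,nl)→11640 …(+1); best=2440 via (E,hash)
  {ABC}: card=2000; try (B,hash)→3240, (B,merge)→4240, (C,hash)→4280, (C,merge)→13560, (B,nl)→21640, (C,nl)→121600; best=3240 via (B,hash)
  {ABDE}: card=5000; try (B,hash)→3150, (D,hash)→5150, (B,merge)→7050, (D,merge)→35070, (B,nl)→51250, (D,nl)→52450; best=3150 via (B,hash)
  {ACDE}: card=1000; try (D,hash)→3140, (C,hash)→3430, (C,merge)→7210, (D,merge)→7560, (D,nl)→12440, (C,nl)→61250; best=3140 via (D,hash)
  {ABCE}: card=5000; try (B,hash)→4340, (E,hash)→5840, (C,hash)→6630, (B,merge)→8240, (E,nl_idx)→20240, (E,merge)→27590 …(+4); best=4340 via (B,hash)
  {ABCDE}: card=10000; try (B,hash)→5540, (D,hash)→9540, (C,hash)→9830, (B,merge)→14940, (C,merge)→74110, (D,merge)→74460 …(+3); best=5540 via (B,hash)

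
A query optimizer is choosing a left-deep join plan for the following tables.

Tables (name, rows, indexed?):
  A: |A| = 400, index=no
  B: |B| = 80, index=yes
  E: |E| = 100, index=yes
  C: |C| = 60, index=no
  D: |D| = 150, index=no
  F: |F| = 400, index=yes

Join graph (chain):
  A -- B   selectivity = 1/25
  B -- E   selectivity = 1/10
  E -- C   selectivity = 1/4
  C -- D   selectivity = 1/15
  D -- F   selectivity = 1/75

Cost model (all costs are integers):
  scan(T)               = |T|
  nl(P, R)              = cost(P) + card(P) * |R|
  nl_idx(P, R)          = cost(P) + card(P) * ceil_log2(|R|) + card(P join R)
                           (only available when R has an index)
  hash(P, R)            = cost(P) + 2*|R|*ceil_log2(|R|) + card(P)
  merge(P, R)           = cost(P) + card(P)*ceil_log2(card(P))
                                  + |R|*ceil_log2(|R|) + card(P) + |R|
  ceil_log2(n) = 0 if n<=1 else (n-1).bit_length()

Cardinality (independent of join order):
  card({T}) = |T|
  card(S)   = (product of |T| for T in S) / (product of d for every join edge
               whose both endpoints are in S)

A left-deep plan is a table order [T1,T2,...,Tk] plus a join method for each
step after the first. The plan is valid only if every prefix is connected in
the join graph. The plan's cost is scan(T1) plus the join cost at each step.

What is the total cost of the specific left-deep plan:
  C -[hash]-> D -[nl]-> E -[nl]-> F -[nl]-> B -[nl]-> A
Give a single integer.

step 1: scan C: cost=60, card=60
step 2: join D via hash
    card(P join D) = 60*150/(15) = 600
    cost = 60 + 2*150*8 + 60 = 2520
step 3: join E via nl
    card(P join E) = 600*100/(4) = 15000
    cost = 2520 + 600*100 = 62520
step 4: join F via nl
    card(P join F) = 15000*400/(75) = 80000
    cost = 62520 + 15000*400 = 6062520
step 5: join B via nl
    card(P join B) = 80000*80/(10) = 640000
    cost = 6062520 + 80000*80 = 12462520
step 6: join A via nl
    card(P join A) = 640000*400/(25) = 10240000
    cost = 12462520 + 640000*400 = 268462520

268462520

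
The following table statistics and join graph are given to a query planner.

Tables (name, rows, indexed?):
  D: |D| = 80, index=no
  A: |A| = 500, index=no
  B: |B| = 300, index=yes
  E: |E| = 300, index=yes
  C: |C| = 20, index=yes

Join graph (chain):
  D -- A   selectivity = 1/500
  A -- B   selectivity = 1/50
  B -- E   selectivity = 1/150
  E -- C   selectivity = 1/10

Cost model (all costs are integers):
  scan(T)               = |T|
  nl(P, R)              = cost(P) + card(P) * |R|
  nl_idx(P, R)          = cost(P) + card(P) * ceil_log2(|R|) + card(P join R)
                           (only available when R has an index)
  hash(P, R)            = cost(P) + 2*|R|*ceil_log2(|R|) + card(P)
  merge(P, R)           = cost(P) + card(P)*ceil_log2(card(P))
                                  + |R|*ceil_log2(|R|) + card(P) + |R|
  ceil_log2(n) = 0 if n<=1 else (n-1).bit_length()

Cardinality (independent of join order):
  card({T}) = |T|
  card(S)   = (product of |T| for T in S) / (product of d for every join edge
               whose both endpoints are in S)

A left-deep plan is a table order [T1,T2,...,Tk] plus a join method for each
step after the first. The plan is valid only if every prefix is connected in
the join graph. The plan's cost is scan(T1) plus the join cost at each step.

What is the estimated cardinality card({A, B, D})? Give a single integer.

Tables in S: A(500), B(300), D(80)
Edges inside S: D-A(d=500), A-B(d=50)
numerator = 500 * 300 * 80 = 12000000
denominator = 500 * 50 = 25000
card(S) = 12000000 / 25000 = 480

480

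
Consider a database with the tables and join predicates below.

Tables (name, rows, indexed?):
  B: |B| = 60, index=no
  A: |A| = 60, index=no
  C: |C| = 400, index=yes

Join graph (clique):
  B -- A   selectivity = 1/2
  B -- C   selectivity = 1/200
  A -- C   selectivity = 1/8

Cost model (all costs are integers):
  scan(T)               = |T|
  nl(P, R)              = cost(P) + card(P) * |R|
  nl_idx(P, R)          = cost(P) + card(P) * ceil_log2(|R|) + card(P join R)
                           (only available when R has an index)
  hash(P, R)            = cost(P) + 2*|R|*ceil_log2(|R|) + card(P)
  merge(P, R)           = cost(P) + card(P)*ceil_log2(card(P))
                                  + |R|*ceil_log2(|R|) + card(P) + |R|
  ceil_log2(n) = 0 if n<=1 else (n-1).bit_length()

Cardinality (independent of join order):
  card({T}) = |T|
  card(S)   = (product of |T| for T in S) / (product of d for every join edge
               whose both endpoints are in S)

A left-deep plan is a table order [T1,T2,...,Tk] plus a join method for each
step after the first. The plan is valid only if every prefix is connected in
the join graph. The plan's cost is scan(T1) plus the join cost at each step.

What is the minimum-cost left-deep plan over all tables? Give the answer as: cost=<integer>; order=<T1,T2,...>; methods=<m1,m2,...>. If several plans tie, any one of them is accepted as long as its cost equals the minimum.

cost=1560; order=B,C,A; methods=nl_idx,hash

Selinger DP (subsets sized 1..n):
  {B}: scan cost=60, card=60
  {A}: scan cost=60, card=60
  {C}: scan cost=400, card=400
  {AB}: card=1800; try (B,hash)→840, (A,hash)→840, (B,merge)→900, (A,merge)→900, (B,nl)→3660, (A,nl)→3660; best=840 via (B,hash)
  {BC}: card=120; try (C,nl_idx)→720, (B,hash)→1520, (C,merge)→4480, (B,merge)→4820, (C,hash)→7320, (C,nl)→24060 …(+1); best=720 via (C,nl_idx)
  {AC}: card=3000; try (A,hash)→1520, (C,nl_idx)→3600, (C,merge)→4480, (A,merge)→4820, (C,hash)→7320, (C,nl)→24060 …(+1); best=1520 via (A,hash)
  {ABC}: card=450; try (A,hash)→1560, (A,merge)→2100, (B,hash)→5240, (A,nl)→7920, (C,hash)→9840, (C,nl_idx)→17490 …(+4); best=1560 via (A,hash)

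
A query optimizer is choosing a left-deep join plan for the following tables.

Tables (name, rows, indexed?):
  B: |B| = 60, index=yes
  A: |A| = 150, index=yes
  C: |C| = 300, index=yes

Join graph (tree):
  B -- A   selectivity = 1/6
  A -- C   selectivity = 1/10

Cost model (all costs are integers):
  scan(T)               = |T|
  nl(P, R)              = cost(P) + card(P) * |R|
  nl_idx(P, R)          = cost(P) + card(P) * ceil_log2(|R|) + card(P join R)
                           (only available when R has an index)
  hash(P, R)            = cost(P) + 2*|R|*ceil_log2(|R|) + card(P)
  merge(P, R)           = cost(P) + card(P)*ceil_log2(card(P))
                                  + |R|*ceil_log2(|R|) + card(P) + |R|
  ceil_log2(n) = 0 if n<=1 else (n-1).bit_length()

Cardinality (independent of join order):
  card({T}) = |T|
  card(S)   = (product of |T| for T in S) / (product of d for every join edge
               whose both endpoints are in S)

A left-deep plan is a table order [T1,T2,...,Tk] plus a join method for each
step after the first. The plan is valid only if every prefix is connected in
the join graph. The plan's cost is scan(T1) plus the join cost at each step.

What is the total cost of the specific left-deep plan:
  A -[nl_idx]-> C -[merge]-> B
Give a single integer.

step 1: scan A: cost=150, card=150
step 2: join C via nl_idx
    card(P join C) = 150*300/(10) = 4500
    cost = 150 + 150*9 + 4500 = 6000
step 3: join B via merge
    card(P join B) = 4500*60/(6) = 45000
    cost = 6000 + 4500*13 + 60*6 + 4500 + 60 = 69420

69420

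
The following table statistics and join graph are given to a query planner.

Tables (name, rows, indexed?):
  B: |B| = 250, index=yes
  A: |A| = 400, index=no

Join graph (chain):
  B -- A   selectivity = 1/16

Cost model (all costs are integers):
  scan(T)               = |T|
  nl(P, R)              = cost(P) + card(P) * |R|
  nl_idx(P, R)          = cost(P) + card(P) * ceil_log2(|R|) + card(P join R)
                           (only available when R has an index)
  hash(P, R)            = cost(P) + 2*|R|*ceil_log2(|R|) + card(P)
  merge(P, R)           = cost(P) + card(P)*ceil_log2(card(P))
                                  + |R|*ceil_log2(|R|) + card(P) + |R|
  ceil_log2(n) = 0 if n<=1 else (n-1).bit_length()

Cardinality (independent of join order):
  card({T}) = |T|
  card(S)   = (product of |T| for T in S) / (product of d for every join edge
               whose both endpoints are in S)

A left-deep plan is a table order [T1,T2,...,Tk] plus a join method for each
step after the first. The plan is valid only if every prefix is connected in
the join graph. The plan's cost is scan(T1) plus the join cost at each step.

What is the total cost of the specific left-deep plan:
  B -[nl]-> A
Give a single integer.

100250

step 1: scan B: cost=250, card=250
step 2: join A via nl
    card(P join A) = 250*400/(16) = 6250
    cost = 250 + 250*400 = 100250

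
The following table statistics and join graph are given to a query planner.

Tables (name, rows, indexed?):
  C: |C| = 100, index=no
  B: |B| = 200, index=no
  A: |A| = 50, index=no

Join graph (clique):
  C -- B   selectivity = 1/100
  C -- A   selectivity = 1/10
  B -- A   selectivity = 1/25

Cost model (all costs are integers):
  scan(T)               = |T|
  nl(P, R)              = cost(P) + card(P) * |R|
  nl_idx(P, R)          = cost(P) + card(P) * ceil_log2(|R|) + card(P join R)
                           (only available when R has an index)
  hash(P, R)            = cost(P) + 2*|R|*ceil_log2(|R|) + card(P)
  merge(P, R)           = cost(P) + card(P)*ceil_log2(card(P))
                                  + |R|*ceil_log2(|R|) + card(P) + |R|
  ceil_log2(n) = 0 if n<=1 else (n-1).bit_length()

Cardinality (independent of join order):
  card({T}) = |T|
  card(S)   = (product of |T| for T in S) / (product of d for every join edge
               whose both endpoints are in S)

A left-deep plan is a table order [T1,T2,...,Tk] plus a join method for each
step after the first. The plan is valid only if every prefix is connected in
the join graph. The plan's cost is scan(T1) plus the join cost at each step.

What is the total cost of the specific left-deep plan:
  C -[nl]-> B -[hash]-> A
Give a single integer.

step 1: scan C: cost=100, card=100
step 2: join B via nl
    card(P join B) = 100*200/(100) = 200
    cost = 100 + 100*200 = 20100
step 3: join A via hash
    card(P join A) = 200*50/(10*25) = 40
    cost = 20100 + 2*50*6 + 200 = 20900

20900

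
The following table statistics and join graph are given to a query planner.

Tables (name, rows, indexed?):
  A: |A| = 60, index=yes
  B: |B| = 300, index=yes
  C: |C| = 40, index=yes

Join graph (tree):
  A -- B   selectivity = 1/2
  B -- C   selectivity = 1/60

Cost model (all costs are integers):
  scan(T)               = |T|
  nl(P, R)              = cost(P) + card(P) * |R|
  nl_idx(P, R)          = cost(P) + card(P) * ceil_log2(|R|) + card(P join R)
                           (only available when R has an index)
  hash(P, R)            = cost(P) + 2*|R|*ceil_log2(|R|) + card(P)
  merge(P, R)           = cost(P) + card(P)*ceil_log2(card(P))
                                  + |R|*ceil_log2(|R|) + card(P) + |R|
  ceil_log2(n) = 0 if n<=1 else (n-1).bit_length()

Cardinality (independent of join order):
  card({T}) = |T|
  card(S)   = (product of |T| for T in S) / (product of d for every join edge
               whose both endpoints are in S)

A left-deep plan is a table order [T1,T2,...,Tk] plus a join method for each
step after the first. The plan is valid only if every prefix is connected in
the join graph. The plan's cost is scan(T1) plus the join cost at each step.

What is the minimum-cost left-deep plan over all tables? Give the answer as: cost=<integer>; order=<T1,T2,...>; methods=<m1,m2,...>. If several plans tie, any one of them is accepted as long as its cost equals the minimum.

cost=1520; order=C,B,A; methods=nl_idx,hash

Selinger DP (subsets sized 1..n):
  {A}: scan cost=60, card=60
  {B}: scan cost=300, card=300
  {C}: scan cost=40, card=40
  {AB}: card=9000; try (A,hash)→1320, (B,merge)→3480, (A,merge)→3720, (B,hash)→5520, (B,nl_idx)→9600, (A,nl_idx)→11100 …(+2); best=1320 via (A,hash)
  {BC}: card=200; try (B,nl_idx)→600, (C,hash)→1080, (C,nl_idx)→2300, (B,merge)→3320, (C,merge)→3580, (B,hash)→5480 …(+2); best=600 via (B,nl_idx)
  {ABC}: card=6000; try (A,hash)→1520, (A,merge)→2820, (A,nl_idx)→7800, (C,hash)→10800, (A,nl)→12600, (C,nl_idx)→61320 …(+2); best=1520 via (A,hash)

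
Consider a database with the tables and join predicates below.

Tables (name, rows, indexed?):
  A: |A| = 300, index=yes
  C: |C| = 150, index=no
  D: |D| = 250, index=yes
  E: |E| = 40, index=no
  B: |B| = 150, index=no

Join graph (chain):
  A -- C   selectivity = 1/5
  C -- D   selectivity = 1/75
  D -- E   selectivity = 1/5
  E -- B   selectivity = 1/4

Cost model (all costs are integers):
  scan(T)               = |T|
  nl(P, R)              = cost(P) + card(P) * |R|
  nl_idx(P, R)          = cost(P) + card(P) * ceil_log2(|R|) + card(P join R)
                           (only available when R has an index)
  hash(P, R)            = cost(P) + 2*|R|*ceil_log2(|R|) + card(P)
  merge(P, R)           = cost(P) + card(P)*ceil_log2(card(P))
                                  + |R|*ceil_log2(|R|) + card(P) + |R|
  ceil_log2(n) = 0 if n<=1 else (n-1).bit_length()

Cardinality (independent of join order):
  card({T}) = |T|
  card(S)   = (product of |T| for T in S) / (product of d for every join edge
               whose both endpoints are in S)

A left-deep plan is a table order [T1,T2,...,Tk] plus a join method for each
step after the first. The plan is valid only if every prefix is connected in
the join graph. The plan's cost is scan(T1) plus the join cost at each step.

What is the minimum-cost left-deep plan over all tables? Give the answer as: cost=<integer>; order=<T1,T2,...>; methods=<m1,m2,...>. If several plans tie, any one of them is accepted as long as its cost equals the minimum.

Selinger DP (subsets sized 1..n):
  {A}: scan cost=300, card=300
  {C}: scan cost=150, card=150
  {D}: scan cost=250, card=250
  {E}: scan cost=40, card=40
  {B}: scan cost=150, card=150
  {AC}: card=9000; try (C,hash)→3000, (A,merge)→4500, (C,merge)→4650, (A,hash)→5700, (A,nl_idx)→10500, (A,nl)→45150 …(+1); best=3000 via (C,hash)
  {CD}: card=500; try (D,nl_idx)→1850, (C,hash)→2900, (D,merge)→3750, (C,merge)→3850, (D,hash)→4300, (D,nl)→37650 …(+1); best=1850 via (D,nl_idx)
  {DE}: card=2000; try (E,hash)→980, (D,nl_idx)→2360, (D,merge)→2570, (E,merge)→2780, (D,hash)→4080, (D,nl)→10040 …(+1); best=980 via (E,hash)
  {BE}: card=1500; try (E,hash)→780, (B,merge)→1670, (E,merge)→1780, (B,hash)→2480, (B,nl)→6040, (E,nl)→6150; best=780 via (E,hash)
  {ACD}: card=30000; try (A,hash)→7750, (A,merge)→9850, (D,hash)→16000, (A,nl_idx)→36350, (D,nl_idx)→105000, (D,merge)→140250 …(+2); best=7750 via (A,hash)
  {CDE}: card=4000; try (E,hash)→2830, (C,hash)→5380, (E,merge)→7130, (E,nl)→21850, (C,merge)→26330, (C,nl)→300980; best=2830 via (E,hash)
  {BDE}: card=75000; try (B,hash)→5380, (D,hash)→6280, (D,merge)→21030, (B,merge)→26330, (D,nl_idx)→87780, (B,nl)→300980 …(+1); best=5380 via (B,hash)
  {ACDE}: card=240000; try (A,hash)→12230, (E,hash)→38230, (A,merge)→57830, (A,nl_idx)→278830, (E,merge)→488030, (A,nl)→1202830 …(+1); best=12230 via (A,hash)
  {BCDE}: card=150000; try (B,hash)→9230, (B,merge)→56180, (C,hash)→82780, (B,nl)→602830, (C,merge)→1356730, (C,nl)→11255380; best=9230 via (B,hash)
  {ABCDE}: card=9000000; try (A,hash)→164630, (B,hash)→254630, (A,merge)→2862230, (B,merge)→4573580, (A,nl_idx)→10359230, (B,nl)→36012230 …(+1); best=164630 via (A,hash)

cost=164630; order=C,D,E,B,A; methods=nl_idx,hash,hash,hash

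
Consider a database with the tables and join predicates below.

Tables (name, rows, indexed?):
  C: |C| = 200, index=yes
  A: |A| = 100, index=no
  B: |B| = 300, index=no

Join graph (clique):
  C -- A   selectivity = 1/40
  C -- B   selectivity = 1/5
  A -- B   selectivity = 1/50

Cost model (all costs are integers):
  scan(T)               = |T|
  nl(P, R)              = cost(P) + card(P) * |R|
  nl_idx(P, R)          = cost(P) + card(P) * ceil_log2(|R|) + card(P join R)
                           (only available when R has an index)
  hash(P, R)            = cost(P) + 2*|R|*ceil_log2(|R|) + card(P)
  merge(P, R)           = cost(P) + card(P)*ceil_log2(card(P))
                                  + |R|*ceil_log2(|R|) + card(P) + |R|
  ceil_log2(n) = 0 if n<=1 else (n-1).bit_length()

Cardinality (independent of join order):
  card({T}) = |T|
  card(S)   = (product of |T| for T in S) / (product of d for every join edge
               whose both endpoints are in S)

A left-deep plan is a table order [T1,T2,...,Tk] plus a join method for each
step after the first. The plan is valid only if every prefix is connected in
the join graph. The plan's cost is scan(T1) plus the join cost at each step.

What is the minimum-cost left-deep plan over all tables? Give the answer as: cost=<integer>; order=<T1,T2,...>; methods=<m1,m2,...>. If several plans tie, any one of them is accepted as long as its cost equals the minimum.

cost=5800; order=B,A,C; methods=hash,hash

Selinger DP (subsets sized 1..n):
  {C}: scan cost=200, card=200
  {A}: scan cost=100, card=100
  {B}: scan cost=300, card=300
  {AC}: card=500; try (C,nl_idx)→1400, (A,hash)→1800, (C,merge)→2700, (A,merge)→2800, (C,hash)→3400, (C,nl)→20100 …(+1); best=1400 via (C,nl_idx)
  {BC}: card=12000; try (C,hash)→3800, (B,merge)→5000, (C,merge)→5100, (B,hash)→5800, (C,nl_idx)→14700, (B,nl)→60200 …(+1); best=3800 via (C,hash)
  {AB}: card=600; try (A,hash)→2000, (B,merge)→3900, (A,merge)→4100, (B,hash)→5600, (B,nl)→30100, (A,nl)→30300; best=2000 via (A,hash)
  {ABC}: card=600; try (C,hash)→5800, (B,hash)→7300, (C,nl_idx)→7400, (B,merge)→9400, (C,merge)→10400, (A,hash)→17200 …(+4); best=5800 via (C,hash)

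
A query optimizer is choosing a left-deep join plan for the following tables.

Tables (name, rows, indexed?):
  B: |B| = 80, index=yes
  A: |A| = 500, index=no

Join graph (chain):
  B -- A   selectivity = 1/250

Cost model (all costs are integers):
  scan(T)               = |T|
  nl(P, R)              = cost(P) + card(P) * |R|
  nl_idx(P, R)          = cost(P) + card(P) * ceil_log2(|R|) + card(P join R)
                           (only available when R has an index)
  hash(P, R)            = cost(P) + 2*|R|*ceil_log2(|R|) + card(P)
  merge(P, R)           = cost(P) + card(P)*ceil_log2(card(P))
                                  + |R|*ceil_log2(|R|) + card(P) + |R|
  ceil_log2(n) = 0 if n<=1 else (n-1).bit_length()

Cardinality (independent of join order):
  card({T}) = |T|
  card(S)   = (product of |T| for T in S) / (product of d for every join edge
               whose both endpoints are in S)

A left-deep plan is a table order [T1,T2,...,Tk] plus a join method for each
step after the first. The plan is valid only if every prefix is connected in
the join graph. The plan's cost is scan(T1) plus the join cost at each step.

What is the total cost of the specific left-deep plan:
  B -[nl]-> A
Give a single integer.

40080

step 1: scan B: cost=80, card=80
step 2: join A via nl
    card(P join A) = 80*500/(250) = 160
    cost = 80 + 80*500 = 40080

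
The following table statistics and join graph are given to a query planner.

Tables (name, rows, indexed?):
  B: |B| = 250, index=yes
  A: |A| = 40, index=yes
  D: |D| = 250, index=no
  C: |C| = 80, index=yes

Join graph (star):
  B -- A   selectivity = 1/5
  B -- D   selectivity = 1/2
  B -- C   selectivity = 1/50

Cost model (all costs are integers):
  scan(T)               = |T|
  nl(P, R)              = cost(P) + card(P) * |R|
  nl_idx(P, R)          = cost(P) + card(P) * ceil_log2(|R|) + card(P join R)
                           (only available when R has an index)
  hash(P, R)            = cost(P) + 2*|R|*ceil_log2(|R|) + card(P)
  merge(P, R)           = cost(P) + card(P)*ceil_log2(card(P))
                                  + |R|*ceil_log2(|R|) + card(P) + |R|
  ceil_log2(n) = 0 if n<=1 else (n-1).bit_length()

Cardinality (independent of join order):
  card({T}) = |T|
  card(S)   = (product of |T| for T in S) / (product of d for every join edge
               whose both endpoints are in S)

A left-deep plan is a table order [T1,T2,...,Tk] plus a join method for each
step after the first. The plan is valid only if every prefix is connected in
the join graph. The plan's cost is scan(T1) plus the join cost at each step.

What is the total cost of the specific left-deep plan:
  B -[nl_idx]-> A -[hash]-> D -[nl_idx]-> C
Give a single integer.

2159750

step 1: scan B: cost=250, card=250
step 2: join A via nl_idx
    card(P join A) = 250*40/(5) = 2000
    cost = 250 + 250*6 + 2000 = 3750
step 3: join D via hash
    card(P join D) = 2000*250/(2) = 250000
    cost = 3750 + 2*250*8 + 2000 = 9750
step 4: join C via nl_idx
    card(P join C) = 250000*80/(50) = 400000
    cost = 9750 + 250000*7 + 400000 = 2159750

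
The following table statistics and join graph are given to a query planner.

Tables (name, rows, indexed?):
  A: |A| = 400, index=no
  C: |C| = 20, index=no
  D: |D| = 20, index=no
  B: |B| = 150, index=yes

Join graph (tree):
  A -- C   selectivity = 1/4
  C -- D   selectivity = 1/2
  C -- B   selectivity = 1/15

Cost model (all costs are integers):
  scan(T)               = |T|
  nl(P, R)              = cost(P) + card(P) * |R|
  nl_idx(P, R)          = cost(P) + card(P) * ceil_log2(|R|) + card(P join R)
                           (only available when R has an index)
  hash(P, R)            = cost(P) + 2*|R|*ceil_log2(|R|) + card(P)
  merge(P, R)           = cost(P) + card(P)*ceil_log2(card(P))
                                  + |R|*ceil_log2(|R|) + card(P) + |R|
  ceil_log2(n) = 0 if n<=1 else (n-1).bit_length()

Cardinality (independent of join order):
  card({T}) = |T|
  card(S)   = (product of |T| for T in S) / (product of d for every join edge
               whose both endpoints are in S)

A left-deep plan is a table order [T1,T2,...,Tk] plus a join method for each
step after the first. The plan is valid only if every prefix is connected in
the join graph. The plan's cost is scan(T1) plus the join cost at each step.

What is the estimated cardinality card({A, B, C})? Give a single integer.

20000

Tables in S: A(400), B(150), C(20)
Edges inside S: A-C(d=4), C-B(d=15)
numerator = 400 * 150 * 20 = 1200000
denominator = 4 * 15 = 60
card(S) = 1200000 / 60 = 20000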